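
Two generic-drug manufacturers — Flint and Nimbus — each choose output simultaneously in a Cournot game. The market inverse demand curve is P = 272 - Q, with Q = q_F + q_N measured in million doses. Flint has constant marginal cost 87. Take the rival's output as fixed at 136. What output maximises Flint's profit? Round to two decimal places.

24.50

With the rival's output fixed at 136, Flint's profit is π_F = (272 - 136 - q_F)q_F - (87q_F) = (136 - q_F)q_F - (87q_F).
∂π_F/∂q_F = 49 - 2q_F = 0, so q_F = 49/2.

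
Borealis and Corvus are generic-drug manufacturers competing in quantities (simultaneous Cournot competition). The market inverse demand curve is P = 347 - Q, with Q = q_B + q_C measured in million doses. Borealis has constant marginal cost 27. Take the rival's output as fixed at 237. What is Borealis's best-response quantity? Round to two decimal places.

With the rival's output fixed at 237, Borealis's profit is π_B = (347 - 237 - q_B)q_B - (27q_B) = (110 - q_B)q_B - (27q_B).
∂π_B/∂q_B = 83 - 2q_B = 0, so q_B = 83/2.

41.50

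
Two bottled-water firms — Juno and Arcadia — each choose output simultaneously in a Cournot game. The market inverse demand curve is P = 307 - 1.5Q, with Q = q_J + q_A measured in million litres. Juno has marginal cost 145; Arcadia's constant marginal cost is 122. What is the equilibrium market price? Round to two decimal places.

Juno's profit: π_J = (307 - 1.5Q)q_J - (145q_J). Setting ∂π_J/∂q_J = 0: 162 - 3q_J - (3/2)(q_A) = 0.
Arcadia's first-order condition: 185 - 3q_A - (3/2)(q_J) = 0.
Rearranging gives the reaction functions q_J = (162 - (3/2)q_A)/3 and q_A = (185 - (3/2)q_J)/3.
Solving the pair: q_J = 278/9, q_A = 416/9.
Total output Q = 694/9, so price P = 307 - (3/2)·(694/9) = 574/3.

191.33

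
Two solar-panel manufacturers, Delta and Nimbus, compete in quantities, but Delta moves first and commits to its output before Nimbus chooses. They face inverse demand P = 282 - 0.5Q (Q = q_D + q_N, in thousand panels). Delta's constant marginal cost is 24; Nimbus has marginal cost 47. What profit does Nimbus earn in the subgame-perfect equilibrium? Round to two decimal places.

4465.13

Solve by backward induction. Given q_D, the follower Nimbus maximises π_N = (282 - (1/2)q_D - (1/2)q_N)q_N - 47q_N.
∂π_N/∂q_N = 235 - (1/2)q_D - q_N = 0 gives the reaction function q_N = (235 - (1/2)q_D).
Delta substitutes q_N(q_D) into its own profit: π_D = q_D(282 - (1/2)q_D - (235 - (1/2)q_D)/2) - 24q_D = (329/2 - (1/4)q_D)q_D - 24q_D.
Maximising: ∂π_D/∂q_D = 281/2 - (1/2)q_D = 0, giving q_D = 281.
Then q_N = (235 - (1/2)·281) = 189/2.
Price P = 282 - (1/2)·(751/2) = 377/4.
Nimbus's profit: (377/4 - 47)·(189/2) = 4465.1250.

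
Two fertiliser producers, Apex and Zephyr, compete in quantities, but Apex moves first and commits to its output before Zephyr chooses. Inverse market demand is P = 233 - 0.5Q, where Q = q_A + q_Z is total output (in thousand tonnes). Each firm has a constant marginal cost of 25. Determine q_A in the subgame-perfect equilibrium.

Solve by backward induction. Given q_A, the follower Zephyr maximises π_Z = (233 - (1/2)q_A - (1/2)q_Z)q_Z - 25q_Z.
Setting the follower's marginal profit to zero, 208 - (1/2)q_A - q_Z = 0, i.e. q_Z = (208 - (1/2)q_A).
Apex substitutes q_Z(q_A) into its own profit: π_A = q_A(233 - (1/2)q_A - (208 - (1/2)q_A)/2) - 25q_A = (129 - (1/4)q_A)q_A - 25q_A.
The leader's first-order condition 104 - (1/2)q_A = 0 yields q_A = 208.
Then q_Z = (208 - (1/2)·208) = 104.

208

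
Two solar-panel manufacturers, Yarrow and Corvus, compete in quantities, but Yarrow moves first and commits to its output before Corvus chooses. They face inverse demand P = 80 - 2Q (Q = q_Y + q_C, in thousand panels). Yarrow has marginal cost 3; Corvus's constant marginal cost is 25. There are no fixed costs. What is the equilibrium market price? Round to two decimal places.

The follower Corvus best-responds to any q_Y: π_C = (80 - 2Q)q_C - 25q_C.
Follower FOC: 55 - 2q_Y - 4q_C = 0, so q_C(q_Y) = (55 - 2q_Y)/4.
Yarrow substitutes q_C(q_Y) into its own profit: π_Y = q_Y(80 - 2q_Y - (55 - 2q_Y)/2) - 3q_Y = (105/2 - q_Y)q_Y - 3q_Y.
Maximising: ∂π_Y/∂q_Y = 99/2 - 2q_Y = 0, giving q_Y = 99/4.
Then q_C = (55 - 2·(99/4))/4 = 11/8.
Total output Q = 209/8, so price P = 80 - 2·(209/8) = 111/4.

27.75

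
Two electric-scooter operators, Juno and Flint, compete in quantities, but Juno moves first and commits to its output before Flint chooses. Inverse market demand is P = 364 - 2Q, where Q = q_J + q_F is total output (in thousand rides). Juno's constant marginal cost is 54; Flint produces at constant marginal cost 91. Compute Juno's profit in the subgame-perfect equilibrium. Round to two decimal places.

7525.56

Solve by backward induction. Given q_J, the follower Flint maximises π_F = (364 - 2q_J - 2q_F)q_F - 91q_F.
Setting the follower's marginal profit to zero, 273 - 2q_J - 4q_F = 0, i.e. q_F = (273 - 2q_J)/4.
The leader anticipates this reaction. Substituting into P = 364 - 2Q gives P = 455/2 - q_J, so π_J = (455/2 - q_J)q_J - 54q_J.
The leader's first-order condition 347/2 - 2q_J = 0 yields q_J = 347/4.
Then q_F = (273 - 2·(347/4))/4 = 199/8.
Price P = 364 - 2·(893/8) = 563/4.
Juno's profit: (563/4 - 54)·(347/4) = 7525.5625.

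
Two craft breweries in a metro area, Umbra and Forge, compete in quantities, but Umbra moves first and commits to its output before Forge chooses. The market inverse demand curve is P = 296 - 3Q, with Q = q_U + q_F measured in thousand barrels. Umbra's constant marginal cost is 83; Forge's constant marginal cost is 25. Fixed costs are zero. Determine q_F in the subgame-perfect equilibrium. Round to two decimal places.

Solve by backward induction. Given q_U, the follower Forge maximises π_F = (296 - 3q_U - 3q_F)q_F - 25q_F.
∂π_F/∂q_F = 271 - 3q_U - 6q_F = 0 gives the reaction function q_F = (271 - 3q_U)/6.
The leader anticipates this reaction. Substituting into P = 296 - 3Q gives P = 321/2 - (3/2)q_U, so π_U = (321/2 - (3/2)q_U)q_U - 83q_U.
The leader's first-order condition 155/2 - 3q_U = 0 yields q_U = 155/6.
Then q_F = (271 - 3·(155/6))/6 = 129/4.

32.25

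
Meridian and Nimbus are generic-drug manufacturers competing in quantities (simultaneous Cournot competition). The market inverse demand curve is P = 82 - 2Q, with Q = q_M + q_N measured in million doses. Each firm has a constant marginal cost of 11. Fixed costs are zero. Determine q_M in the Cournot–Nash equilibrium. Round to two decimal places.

A representative firm's profit is π_i = q_i(82 - 2Q) - 11q_i.
Setting ∂π_i/∂q_i = 0 with rivals' quantities fixed: 71 - 4q_i - 2q_j = 0.
By symmetry each firm produces the same amount; substituting q_j = q_i yields q_i = 71/6.

11.83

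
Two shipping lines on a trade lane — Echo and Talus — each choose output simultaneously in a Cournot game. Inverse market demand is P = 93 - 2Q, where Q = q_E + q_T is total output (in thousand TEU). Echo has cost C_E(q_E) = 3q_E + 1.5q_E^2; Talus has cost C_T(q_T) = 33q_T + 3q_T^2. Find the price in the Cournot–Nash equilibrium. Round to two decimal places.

Echo's profit: π_E = (93 - 2Q)q_E - (3q_E + (3/2)q_E²). Setting ∂π_E/∂q_E = 0: 90 - 7q_E - 2(q_T) = 0.
Talus's first-order condition: 60 - 10q_T - 2(q_E) = 0.
Rearranging gives the reaction functions q_E = (90 - 2q_T)/7 and q_T = (60 - 2q_E)/10.
Substituting one into the other gives q_E = 130/11 and q_T = 40/11.
Total output Q = 170/11, so price P = 93 - 2·(170/11) = 683/11.

62.09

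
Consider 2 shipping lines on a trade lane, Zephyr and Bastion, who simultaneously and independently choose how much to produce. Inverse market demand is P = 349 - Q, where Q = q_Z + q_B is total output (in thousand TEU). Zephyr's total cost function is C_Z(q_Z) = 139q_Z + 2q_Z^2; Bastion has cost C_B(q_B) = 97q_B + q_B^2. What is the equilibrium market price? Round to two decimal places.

Zephyr's profit: π_Z = (349 - Q)q_Z - (139q_Z + 2q_Z²). Setting ∂π_Z/∂q_Z = 0: 210 - 6q_Z - (q_B) = 0.
Bastion's first-order condition: 252 - 4q_B - (q_Z) = 0.
Best responses: q_Z = (210 - q_B)/6, q_B = (252 - q_Z)/4.
Substituting one into the other gives q_Z = 588/23 and q_B = 1302/23.
Total output Q = 1890/23, so price P = 349 - 1890/23 = 266.8261.

266.83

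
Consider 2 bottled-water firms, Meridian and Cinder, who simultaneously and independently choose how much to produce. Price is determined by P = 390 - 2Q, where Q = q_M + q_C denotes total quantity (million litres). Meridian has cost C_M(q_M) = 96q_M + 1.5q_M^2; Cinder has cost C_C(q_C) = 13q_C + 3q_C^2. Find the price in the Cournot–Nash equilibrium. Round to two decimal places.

Meridian's profit: π_M = (390 - 2Q)q_M - (96q_M + (3/2)q_M²). Setting ∂π_M/∂q_M = 0: 294 - 7q_M - 2(q_C) = 0.
Cinder's first-order condition: 377 - 10q_C - 2(q_M) = 0.
So q_M = (294 - 2q_C)/7 and q_C = (377 - 2q_M)/10.
Substituting one into the other gives q_M = 1093/33 and q_C = 31.0758.
Total output Q = 64.1970, so price P = 390 - 2·64.1970 = 261.6061.

261.61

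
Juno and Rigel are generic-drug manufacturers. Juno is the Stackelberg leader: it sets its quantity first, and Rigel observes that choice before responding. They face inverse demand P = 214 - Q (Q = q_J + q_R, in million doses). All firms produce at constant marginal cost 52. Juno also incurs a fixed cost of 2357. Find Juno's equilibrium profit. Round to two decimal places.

923.50

Solve by backward induction. Given q_J, the follower Rigel maximises π_R = (214 - q_J - q_R)q_R - 52q_R.
Setting the follower's marginal profit to zero, 162 - q_J - 2q_R = 0, i.e. q_R = (162 - q_J)/2.
Juno substitutes q_R(q_J) into its own profit: π_J = q_J(214 - q_J - (162 - q_J)/2) - 52q_J = (133 - (1/2)q_J)q_J - 52q_J.
Leader FOC: 81 - q_J = 0, so q_J = 81.
Then q_R = (162 - 81)/2 = 81/2.
Price P = 214 - 243/2 = 185/2.
Juno's profit: (185/2 - 52)·81 - 2357 = 1847/2.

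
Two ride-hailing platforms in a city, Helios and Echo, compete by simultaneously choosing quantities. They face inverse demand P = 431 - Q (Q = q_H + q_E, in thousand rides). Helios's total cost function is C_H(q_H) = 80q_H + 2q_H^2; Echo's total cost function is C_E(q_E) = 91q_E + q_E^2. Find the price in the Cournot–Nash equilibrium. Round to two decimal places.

Helios's profit: π_H = (431 - Q)q_H - (80q_H + 2q_H²). Setting ∂π_H/∂q_H = 0: 351 - 6q_H - (q_E) = 0.
Echo's first-order condition: 340 - 4q_E - (q_H) = 0.
So q_H = (351 - q_E)/6 and q_E = (340 - q_H)/4.
Substituting one into the other gives q_H = 1064/23 and q_E = 1689/23.
Total output Q = 119.6957, so price P = 431 - 119.6957 = 311.3043.

311.30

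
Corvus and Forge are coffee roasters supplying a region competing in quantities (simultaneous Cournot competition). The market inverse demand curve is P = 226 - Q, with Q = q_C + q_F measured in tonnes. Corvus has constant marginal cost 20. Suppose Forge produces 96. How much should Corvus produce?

With the rival's output fixed at 96, Corvus's profit is π_C = (226 - 96 - q_C)q_C - (20q_C) = (130 - q_C)q_C - (20q_C).
∂π_C/∂q_C = 110 - 2q_C = 0, so q_C = 55.

55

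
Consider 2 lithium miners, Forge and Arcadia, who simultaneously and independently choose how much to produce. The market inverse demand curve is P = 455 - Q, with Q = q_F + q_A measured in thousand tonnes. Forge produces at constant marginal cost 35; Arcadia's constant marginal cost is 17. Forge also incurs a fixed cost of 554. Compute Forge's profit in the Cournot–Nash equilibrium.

17402

Forge's profit: π_F = (455 - Q)q_F - (35q_F). Setting ∂π_F/∂q_F = 0: 420 - 2q_F - (q_A) = 0.
Arcadia's profit: π_A = (455 - Q)q_A - (17q_A). Setting ∂π_A/∂q_A = 0: 438 - 2q_A - (q_F) = 0.
Best responses: q_F = (420 - q_A)/2, q_A = (438 - q_F)/2.
Solving the pair: q_F = 134, q_A = 152.
Price P = 455 - 286 = 169.
Forge's profit: (169 - 35)·134 - 554 = 17402.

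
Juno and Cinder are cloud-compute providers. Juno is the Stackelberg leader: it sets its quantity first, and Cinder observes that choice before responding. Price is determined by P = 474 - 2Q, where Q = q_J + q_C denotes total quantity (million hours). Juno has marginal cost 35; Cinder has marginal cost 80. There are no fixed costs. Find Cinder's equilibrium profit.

2888

Solve by backward induction. Given q_J, the follower Cinder maximises π_C = (474 - 2q_J - 2q_C)q_C - 80q_C.
Follower FOC: 394 - 2q_J - 4q_C = 0, so q_C(q_J) = (394 - 2q_J)/4.
The leader anticipates this reaction. Substituting into P = 474 - 2Q gives P = 277 - q_J, so π_J = (277 - q_J)q_J - 35q_J.
Leader FOC: 242 - 2q_J = 0, so q_J = 121.
Then q_C = (394 - 2·121)/4 = 38.
Price P = 474 - 2·159 = 156.
Cinder's profit: (156 - 80)·38 = 2888.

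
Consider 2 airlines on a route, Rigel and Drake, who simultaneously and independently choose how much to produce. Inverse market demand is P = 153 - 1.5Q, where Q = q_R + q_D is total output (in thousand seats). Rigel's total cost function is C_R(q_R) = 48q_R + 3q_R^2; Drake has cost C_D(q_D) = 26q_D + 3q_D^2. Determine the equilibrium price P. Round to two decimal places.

119.86

Rigel's profit: π_R = (153 - 1.5Q)q_R - (48q_R + 3q_R²). Setting ∂π_R/∂q_R = 0: 105 - 9q_R - (3/2)(q_D) = 0.
Drake's first-order condition: 127 - 9q_D - (3/2)(q_R) = 0.
So q_R = (105 - (3/2)q_D)/9 and q_D = (127 - (3/2)q_R)/9.
Substituting one into the other gives q_R = 1006/105 and q_D = 438/35.
Total output Q = 464/21, so price P = 153 - (3/2)·(464/21) = 839/7.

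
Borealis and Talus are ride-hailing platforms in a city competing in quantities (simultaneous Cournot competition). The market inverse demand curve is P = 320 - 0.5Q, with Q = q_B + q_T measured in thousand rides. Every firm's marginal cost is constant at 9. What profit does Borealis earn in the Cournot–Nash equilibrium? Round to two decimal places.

Each firm earns π_i = (320 - 0.5Q)q_i - 9q_i.
First-order condition (treating rivals' output as given): 311 - q_i - (1/2)q_j = 0.
With identical firms every q_j equals q_i, so q_j = q_i and 311 = (3/2)q_i, giving q_i = 622/3.
Price P = 320 - (1/2)·(1244/3) = 338/3.
Borealis's profit: (338/3 - 9)·(622/3) = 21493.5556.

21493.56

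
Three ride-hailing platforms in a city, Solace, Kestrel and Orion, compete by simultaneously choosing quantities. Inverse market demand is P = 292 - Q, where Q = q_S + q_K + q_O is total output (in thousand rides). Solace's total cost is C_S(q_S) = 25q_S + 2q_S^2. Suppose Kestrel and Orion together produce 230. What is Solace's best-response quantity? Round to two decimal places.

With rivals' combined output fixed at 230, Solace's profit is π_S = (292 - 230 - q_S)q_S - (25q_S + 2q_S²) = (62 - q_S)q_S - (25q_S + 2q_S²).
∂π_S/∂q_S = 37 - 6q_S = 0, so q_S = 37/6.

6.17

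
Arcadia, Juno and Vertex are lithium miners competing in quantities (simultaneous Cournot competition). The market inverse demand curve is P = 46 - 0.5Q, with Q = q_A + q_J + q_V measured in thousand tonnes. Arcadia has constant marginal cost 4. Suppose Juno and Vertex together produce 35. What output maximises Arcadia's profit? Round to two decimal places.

With rivals' combined output fixed at 35, Arcadia's profit is π_A = (46 - (1/2)·35 - (1/2)q_A)q_A - (4q_A) = (57/2 - (1/2)q_A)q_A - (4q_A).
∂π_A/∂q_A = 49/2 - q_A = 0, so q_A = 49/2.

24.50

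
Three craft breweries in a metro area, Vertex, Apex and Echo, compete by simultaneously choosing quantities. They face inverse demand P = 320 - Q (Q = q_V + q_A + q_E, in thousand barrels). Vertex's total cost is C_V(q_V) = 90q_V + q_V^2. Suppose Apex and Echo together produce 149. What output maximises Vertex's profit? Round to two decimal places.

With rivals' combined output fixed at 149, Vertex's profit is π_V = (320 - 149 - q_V)q_V - (90q_V + q_V²) = (171 - q_V)q_V - (90q_V + q_V²).
∂π_V/∂q_V = 81 - 4q_V = 0, so q_V = 81/4.

20.25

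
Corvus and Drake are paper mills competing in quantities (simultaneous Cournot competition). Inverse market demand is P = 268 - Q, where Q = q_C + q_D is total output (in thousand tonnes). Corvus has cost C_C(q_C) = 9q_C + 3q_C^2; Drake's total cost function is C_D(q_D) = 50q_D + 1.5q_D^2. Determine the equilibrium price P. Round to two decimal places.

202.31

Corvus's profit: π_C = (268 - Q)q_C - (9q_C + 3q_C²). Setting ∂π_C/∂q_C = 0: 259 - 8q_C - (q_D) = 0.
Drake's first-order condition: 218 - 5q_D - (q_C) = 0.
So q_C = (259 - q_D)/8 and q_D = (218 - q_C)/5.
Substituting one into the other gives q_C = 359/13 and q_D = 495/13.
Total output Q = 854/13, so price P = 268 - 854/13 = 202.3077.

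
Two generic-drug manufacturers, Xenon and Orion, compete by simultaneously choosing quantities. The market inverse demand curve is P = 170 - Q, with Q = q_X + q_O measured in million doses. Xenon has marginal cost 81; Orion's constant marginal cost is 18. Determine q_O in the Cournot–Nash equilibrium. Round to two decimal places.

Xenon's profit: π_X = (170 - Q)q_X - (81q_X). Setting ∂π_X/∂q_X = 0: 89 - 2q_X - (q_O) = 0.
Orion's profit: π_O = (170 - Q)q_O - (18q_O). Setting ∂π_O/∂q_O = 0: 152 - 2q_O - (q_X) = 0.
Best responses: q_X = (89 - q_O)/2, q_O = (152 - q_X)/2.
Solving the pair: q_X = 26/3, q_O = 215/3.

71.67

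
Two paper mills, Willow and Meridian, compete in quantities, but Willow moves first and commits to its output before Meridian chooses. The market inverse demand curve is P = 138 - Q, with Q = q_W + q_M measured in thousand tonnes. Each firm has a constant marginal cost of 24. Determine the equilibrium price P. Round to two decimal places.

52.50

Solve by backward induction. Given q_W, the follower Meridian maximises π_M = (138 - q_W - q_M)q_M - 24q_M.
∂π_M/∂q_M = 114 - q_W - 2q_M = 0 gives the reaction function q_M = (114 - q_W)/2.
The leader anticipates this reaction. Substituting into P = 138 - Q gives P = 81 - (1/2)q_W, so π_W = (81 - (1/2)q_W)q_W - 24q_W.
Maximising: ∂π_W/∂q_W = 57 - q_W = 0, giving q_W = 57.
Then q_M = (114 - 57)/2 = 57/2.
Total output Q = 171/2, so price P = 138 - 171/2 = 105/2.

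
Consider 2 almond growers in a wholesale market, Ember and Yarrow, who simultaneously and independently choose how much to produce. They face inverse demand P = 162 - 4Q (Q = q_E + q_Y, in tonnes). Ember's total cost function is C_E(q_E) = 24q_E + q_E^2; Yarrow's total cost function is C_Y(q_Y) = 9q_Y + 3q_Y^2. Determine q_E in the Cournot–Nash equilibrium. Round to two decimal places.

10.65

Ember's profit: π_E = (162 - 4Q)q_E - (24q_E + q_E²). Setting ∂π_E/∂q_E = 0: 138 - 10q_E - 4(q_Y) = 0.
Yarrow's first-order condition: 153 - 14q_Y - 4(q_E) = 0.
Rearranging gives the reaction functions q_E = (138 - 4q_Y)/10 and q_Y = (153 - 4q_E)/14.
Substituting one into the other gives q_E = 330/31 and q_Y = 489/62.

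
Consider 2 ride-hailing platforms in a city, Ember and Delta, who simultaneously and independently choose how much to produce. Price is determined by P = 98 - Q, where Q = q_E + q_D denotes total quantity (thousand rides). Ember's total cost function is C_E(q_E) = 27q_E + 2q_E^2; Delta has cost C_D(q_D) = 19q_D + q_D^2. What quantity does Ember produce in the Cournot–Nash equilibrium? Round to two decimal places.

Ember's profit: π_E = (98 - Q)q_E - (27q_E + 2q_E²). Setting ∂π_E/∂q_E = 0: 71 - 6q_E - (q_D) = 0.
Delta's profit: π_D = (98 - Q)q_D - (19q_D + q_D²). Setting ∂π_D/∂q_D = 0: 79 - 4q_D - (q_E) = 0.
Best responses: q_E = (71 - q_D)/6, q_D = (79 - q_E)/4.
Solving the pair: q_E = 205/23, q_D = 403/23.

8.91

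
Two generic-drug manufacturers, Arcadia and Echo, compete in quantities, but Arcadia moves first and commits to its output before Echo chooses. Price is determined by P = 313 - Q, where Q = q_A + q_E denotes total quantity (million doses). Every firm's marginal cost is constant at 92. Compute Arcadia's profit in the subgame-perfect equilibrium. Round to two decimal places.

The follower Echo best-responds to any q_A: π_E = (313 - Q)q_E - 92q_E.
Follower FOC: 221 - q_A - 2q_E = 0, so q_E(q_A) = (221 - q_A)/2.
Arcadia substitutes q_E(q_A) into its own profit: π_A = q_A(313 - q_A - (221 - q_A)/2) - 92q_A = (405/2 - (1/2)q_A)q_A - 92q_A.
Leader FOC: 221/2 - q_A = 0, so q_A = 221/2.
Then q_E = (221 - 221/2)/2 = 221/4.
Price P = 313 - 663/4 = 589/4.
Arcadia's profit: (589/4 - 92)·(221/2) = 6105.1250.

6105.13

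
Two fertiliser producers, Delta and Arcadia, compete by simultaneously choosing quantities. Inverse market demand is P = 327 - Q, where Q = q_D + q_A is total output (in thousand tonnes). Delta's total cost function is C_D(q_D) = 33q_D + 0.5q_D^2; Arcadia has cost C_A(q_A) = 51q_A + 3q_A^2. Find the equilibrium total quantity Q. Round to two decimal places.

Delta's profit: π_D = (327 - Q)q_D - (33q_D + (1/2)q_D²). Setting ∂π_D/∂q_D = 0: 294 - 3q_D - (q_A) = 0.
Arcadia's first-order condition: 276 - 8q_A - (q_D) = 0.
Rearranging gives the reaction functions q_D = (294 - q_A)/3 and q_A = (276 - q_D)/8.
Solving the pair: q_D = 90.2609, q_A = 534/23.
Total output Q = 90.2609 + 534/23 = 113.4783.

113.48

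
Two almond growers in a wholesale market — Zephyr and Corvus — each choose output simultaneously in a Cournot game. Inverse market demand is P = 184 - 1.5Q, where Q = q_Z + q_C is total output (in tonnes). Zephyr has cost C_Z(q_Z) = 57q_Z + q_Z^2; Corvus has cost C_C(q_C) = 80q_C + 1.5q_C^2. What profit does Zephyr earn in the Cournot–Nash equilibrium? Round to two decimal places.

1192.23

Zephyr's profit: π_Z = (184 - 1.5Q)q_Z - (57q_Z + q_Z²). Setting ∂π_Z/∂q_Z = 0: 127 - 5q_Z - (3/2)(q_C) = 0.
Corvus's profit: π_C = (184 - 1.5Q)q_C - (80q_C + (3/2)q_C²). Setting ∂π_C/∂q_C = 0: 104 - 6q_C - (3/2)(q_Z) = 0.
Rearranging gives the reaction functions q_Z = (127 - (3/2)q_C)/5 and q_C = (104 - (3/2)q_Z)/6.
Substituting one into the other gives q_Z = 808/37 and q_C = 1318/111.
Price P = 184 - (3/2)·33.7117 = 133.4324.
Zephyr's profit: 133.4324·(808/37) - 57·(808/37) - (808/37)² = 1192.2279.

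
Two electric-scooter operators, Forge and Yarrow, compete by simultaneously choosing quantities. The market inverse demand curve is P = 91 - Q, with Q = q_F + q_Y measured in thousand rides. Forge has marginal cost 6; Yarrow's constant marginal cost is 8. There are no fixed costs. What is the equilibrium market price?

35

Forge's profit: π_F = (91 - Q)q_F - (6q_F). Setting ∂π_F/∂q_F = 0: 85 - 2q_F - (q_Y) = 0.
Yarrow's first-order condition: 83 - 2q_Y - (q_F) = 0.
Best responses: q_F = (85 - q_Y)/2, q_Y = (83 - q_F)/2.
Substituting one into the other gives q_F = 29 and q_Y = 27.
Total output Q = 56, so price P = 91 - 56 = 35.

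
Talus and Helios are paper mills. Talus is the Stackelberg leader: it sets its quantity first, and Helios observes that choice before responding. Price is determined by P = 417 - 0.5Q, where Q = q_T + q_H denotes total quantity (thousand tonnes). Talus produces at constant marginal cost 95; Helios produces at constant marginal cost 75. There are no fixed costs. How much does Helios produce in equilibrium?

191

The follower Helios best-responds to any q_T: π_H = (417 - 0.5Q)q_H - 75q_H.
∂π_H/∂q_H = 342 - (1/2)q_T - q_H = 0 gives the reaction function q_H = (342 - (1/2)q_T).
The leader anticipates this reaction. Substituting into P = 417 - 0.5Q gives P = 246 - (1/4)q_T, so π_T = (246 - (1/4)q_T)q_T - 95q_T.
The leader's first-order condition 151 - (1/2)q_T = 0 yields q_T = 302.
Then q_H = (342 - (1/2)·302) = 191.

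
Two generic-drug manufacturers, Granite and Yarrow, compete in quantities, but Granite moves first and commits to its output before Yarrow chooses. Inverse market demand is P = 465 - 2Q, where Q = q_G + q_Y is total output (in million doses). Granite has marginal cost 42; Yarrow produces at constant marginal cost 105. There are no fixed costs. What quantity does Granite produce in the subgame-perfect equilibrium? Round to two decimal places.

121.50

Solve by backward induction. Given q_G, the follower Yarrow maximises π_Y = (465 - 2q_G - 2q_Y)q_Y - 105q_Y.
Follower FOC: 360 - 2q_G - 4q_Y = 0, so q_Y(q_G) = (360 - 2q_G)/4.
The leader anticipates this reaction. Substituting into P = 465 - 2Q gives P = 285 - q_G, so π_G = (285 - q_G)q_G - 42q_G.
Maximising: ∂π_G/∂q_G = 243 - 2q_G = 0, giving q_G = 243/2.
Then q_Y = (360 - 2·(243/2))/4 = 117/4.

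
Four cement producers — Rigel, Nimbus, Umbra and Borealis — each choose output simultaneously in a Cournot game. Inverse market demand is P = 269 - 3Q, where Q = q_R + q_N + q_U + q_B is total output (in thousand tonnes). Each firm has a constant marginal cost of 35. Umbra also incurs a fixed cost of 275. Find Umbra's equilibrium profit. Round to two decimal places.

455.08

A representative firm's profit is π_i = q_i(269 - 3Q) - 35q_i.
Setting ∂π_i/∂q_i = 0 with rivals' quantities fixed: 234 - 6q_i - 3·Σ_{j≠i} q_j = 0.
With identical firms every q_j equals q_i, so Σ_{j≠i} q_j = 3q_i and 234 = 15q_i, giving q_i = 78/5.
Price P = 269 - 3·(312/5) = 409/5.
Umbra's profit: (409/5 - 35)·(78/5) - 275 = 455.0800.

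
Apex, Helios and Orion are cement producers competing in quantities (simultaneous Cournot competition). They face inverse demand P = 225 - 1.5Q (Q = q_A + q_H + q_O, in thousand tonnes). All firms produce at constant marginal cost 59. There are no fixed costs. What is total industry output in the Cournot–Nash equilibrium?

A representative firm's profit is π_i = q_i(225 - 1.5Q) - 59q_i.
First-order condition (treating rivals' output as given): 166 - 3q_i - (3/2)·Σ_{j≠i} q_j = 0.
With identical firms every q_j equals q_i, so Σ_{j≠i} q_j = 2q_i and 166 = 6q_i, giving q_i = 83/3.
Total output Q = 83/3 + 83/3 + 83/3 = 83.

83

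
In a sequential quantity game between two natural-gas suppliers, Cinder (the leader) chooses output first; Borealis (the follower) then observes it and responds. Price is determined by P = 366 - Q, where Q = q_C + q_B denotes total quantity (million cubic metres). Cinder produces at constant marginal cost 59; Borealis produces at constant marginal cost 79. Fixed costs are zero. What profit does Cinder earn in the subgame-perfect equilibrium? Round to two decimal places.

13366.13

The follower Borealis best-responds to any q_C: π_B = (366 - Q)q_B - 79q_B.
Setting the follower's marginal profit to zero, 287 - q_C - 2q_B = 0, i.e. q_B = (287 - q_C)/2.
The leader anticipates this reaction. Substituting into P = 366 - Q gives P = 445/2 - (1/2)q_C, so π_C = (445/2 - (1/2)q_C)q_C - 59q_C.
The leader's first-order condition 327/2 - q_C = 0 yields q_C = 327/2.
Then q_B = (287 - 327/2)/2 = 247/4.
Price P = 366 - 901/4 = 563/4.
Cinder's profit: (563/4 - 59)·(327/2) = 13366.1250.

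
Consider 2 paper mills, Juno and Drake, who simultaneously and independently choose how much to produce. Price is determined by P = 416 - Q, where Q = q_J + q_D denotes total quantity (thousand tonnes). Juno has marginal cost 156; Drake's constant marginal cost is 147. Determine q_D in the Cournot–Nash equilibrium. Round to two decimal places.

Juno's profit: π_J = (416 - Q)q_J - (156q_J). Setting ∂π_J/∂q_J = 0: 260 - 2q_J - (q_D) = 0.
Drake's first-order condition: 269 - 2q_D - (q_J) = 0.
Rearranging gives the reaction functions q_J = (260 - q_D)/2 and q_D = (269 - q_J)/2.
Substituting one into the other gives q_J = 251/3 and q_D = 278/3.

92.67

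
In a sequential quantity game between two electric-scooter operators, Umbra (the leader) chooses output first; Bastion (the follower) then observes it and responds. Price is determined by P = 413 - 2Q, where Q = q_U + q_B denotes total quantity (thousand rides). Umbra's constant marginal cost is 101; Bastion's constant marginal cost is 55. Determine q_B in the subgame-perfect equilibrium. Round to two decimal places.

56.25

Solve by backward induction. Given q_U, the follower Bastion maximises π_B = (413 - 2q_U - 2q_B)q_B - 55q_B.
∂π_B/∂q_B = 358 - 2q_U - 4q_B = 0 gives the reaction function q_B = (358 - 2q_U)/4.
The leader anticipates this reaction. Substituting into P = 413 - 2Q gives P = 234 - q_U, so π_U = (234 - q_U)q_U - 101q_U.
The leader's first-order condition 133 - 2q_U = 0 yields q_U = 133/2.
Then q_B = (358 - 2·(133/2))/4 = 225/4.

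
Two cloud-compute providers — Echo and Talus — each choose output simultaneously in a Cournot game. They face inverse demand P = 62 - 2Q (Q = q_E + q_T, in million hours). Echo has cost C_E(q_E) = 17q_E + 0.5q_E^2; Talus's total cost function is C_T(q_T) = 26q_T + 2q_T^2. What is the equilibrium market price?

Echo's profit: π_E = (62 - 2Q)q_E - (17q_E + (1/2)q_E²). Setting ∂π_E/∂q_E = 0: 45 - 5q_E - 2(q_T) = 0.
Talus's first-order condition: 36 - 8q_T - 2(q_E) = 0.
Rearranging gives the reaction functions q_E = (45 - 2q_T)/5 and q_T = (36 - 2q_E)/8.
Substituting one into the other gives q_E = 8 and q_T = 5/2.
Total output Q = 21/2, so price P = 62 - 2·(21/2) = 41.

41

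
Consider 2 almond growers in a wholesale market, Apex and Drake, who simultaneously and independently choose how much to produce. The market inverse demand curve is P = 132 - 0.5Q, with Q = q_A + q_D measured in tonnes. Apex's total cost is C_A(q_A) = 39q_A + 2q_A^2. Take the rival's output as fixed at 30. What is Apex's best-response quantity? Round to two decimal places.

With the rival's output fixed at 30, Apex's profit is π_A = (132 - (1/2)·30 - (1/2)q_A)q_A - (39q_A + 2q_A²) = (117 - (1/2)q_A)q_A - (39q_A + 2q_A²).
∂π_A/∂q_A = 78 - 5q_A = 0, so q_A = 78/5.

15.60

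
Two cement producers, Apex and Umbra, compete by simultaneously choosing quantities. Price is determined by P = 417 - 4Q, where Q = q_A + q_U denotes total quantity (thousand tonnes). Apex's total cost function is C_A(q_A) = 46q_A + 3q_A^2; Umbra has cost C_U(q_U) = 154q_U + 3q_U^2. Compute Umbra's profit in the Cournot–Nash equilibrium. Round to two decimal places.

1043.78

Apex's profit: π_A = (417 - 4Q)q_A - (46q_A + 3q_A²). Setting ∂π_A/∂q_A = 0: 371 - 14q_A - 4(q_U) = 0.
Umbra's profit: π_U = (417 - 4Q)q_U - (154q_U + 3q_U²). Setting ∂π_U/∂q_U = 0: 263 - 14q_U - 4(q_A) = 0.
So q_A = (371 - 4q_U)/14 and q_U = (263 - 4q_A)/14.
Substituting one into the other gives q_A = 23.0111 and q_U = 1099/90.
Price P = 417 - 4·(317/9) = 276.1111.
Umbra's profit: 276.1111·(1099/90) - 154·(1099/90) - 3(1099/90)² = 1043.7786.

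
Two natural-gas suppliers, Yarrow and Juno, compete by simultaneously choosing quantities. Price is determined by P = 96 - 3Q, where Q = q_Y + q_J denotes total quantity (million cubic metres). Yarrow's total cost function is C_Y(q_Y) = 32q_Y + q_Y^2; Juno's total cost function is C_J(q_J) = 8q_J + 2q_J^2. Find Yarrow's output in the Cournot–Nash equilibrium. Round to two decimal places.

5.30

Yarrow's profit: π_Y = (96 - 3Q)q_Y - (32q_Y + q_Y²). Setting ∂π_Y/∂q_Y = 0: 64 - 8q_Y - 3(q_J) = 0.
Juno's profit: π_J = (96 - 3Q)q_J - (8q_J + 2q_J²). Setting ∂π_J/∂q_J = 0: 88 - 10q_J - 3(q_Y) = 0.
So q_Y = (64 - 3q_J)/8 and q_J = (88 - 3q_Y)/10.
Solving the pair: q_Y = 376/71, q_J = 512/71.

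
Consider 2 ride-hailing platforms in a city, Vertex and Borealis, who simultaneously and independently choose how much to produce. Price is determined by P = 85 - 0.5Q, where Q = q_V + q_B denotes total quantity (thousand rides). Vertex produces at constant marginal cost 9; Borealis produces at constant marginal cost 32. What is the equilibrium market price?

42

Vertex's profit: π_V = (85 - 0.5Q)q_V - (9q_V). Setting ∂π_V/∂q_V = 0: 76 - q_V - (1/2)(q_B) = 0.
Borealis's profit: π_B = (85 - 0.5Q)q_B - (32q_B). Setting ∂π_B/∂q_B = 0: 53 - q_B - (1/2)(q_V) = 0.
Best responses: q_V = (76 - (1/2)q_B), q_B = (53 - (1/2)q_V).
Solving the pair: q_V = 66, q_B = 20.
Total output Q = 86, so price P = 85 - (1/2)·86 = 42.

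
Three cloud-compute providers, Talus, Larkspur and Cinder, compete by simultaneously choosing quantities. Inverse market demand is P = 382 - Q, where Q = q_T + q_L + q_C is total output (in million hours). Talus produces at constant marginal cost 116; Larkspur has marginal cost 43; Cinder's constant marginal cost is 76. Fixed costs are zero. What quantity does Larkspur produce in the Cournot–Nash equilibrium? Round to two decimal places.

111.25

Talus's profit: π_T = (382 - Q)q_T - (116q_T). Setting ∂π_T/∂q_T = 0: 266 - 2q_T - (q_L + q_C) = 0.
Larkspur's first-order condition: 339 - 2q_L - (q_T + q_C) = 0.
Cinder's first-order condition: 306 - 2q_C - (q_T + q_L) = 0.
Adding the 3 first-order conditions: 911 − 4Q = 0, so Q = 911/4.
Back-substituting: q_T = (266 − 911/4) = 153/4, q_L = (339 − 911/4) = 445/4, q_C = (306 − 911/4) = 313/4.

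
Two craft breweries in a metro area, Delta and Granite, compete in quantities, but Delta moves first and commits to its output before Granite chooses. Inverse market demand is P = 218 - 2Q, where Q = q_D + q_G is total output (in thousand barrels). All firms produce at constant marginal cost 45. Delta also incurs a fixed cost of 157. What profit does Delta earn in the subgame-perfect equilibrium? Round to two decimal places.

The follower Granite best-responds to any q_D: π_G = (218 - 2Q)q_G - 45q_G.
∂π_G/∂q_G = 173 - 2q_D - 4q_G = 0 gives the reaction function q_G = (173 - 2q_D)/4.
Delta substitutes q_G(q_D) into its own profit: π_D = q_D(218 - 2q_D - (173 - 2q_D)/2) - 45q_D = (263/2 - q_D)q_D - 45q_D.
The leader's first-order condition 173/2 - 2q_D = 0 yields q_D = 173/4.
Then q_G = (173 - 2·(173/4))/4 = 173/8.
Price P = 218 - 2·(519/8) = 353/4.
Delta's profit: (353/4 - 45)·(173/4) - 157 = 1713.5625.

1713.56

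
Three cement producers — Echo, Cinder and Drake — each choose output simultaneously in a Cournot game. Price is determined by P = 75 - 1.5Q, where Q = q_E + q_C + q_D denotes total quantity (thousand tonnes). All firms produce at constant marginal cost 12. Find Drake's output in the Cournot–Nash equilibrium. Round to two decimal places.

Each firm earns π_i = (75 - 1.5Q)q_i - 12q_i.
First-order condition (treating rivals' output as given): 63 - 3q_i - (3/2)·Σ_{j≠i} q_j = 0.
By symmetry each firm produces the same amount; substituting Σ_{j≠i} q_j = 2q_i yields q_i = 63/6 = 21/2.

10.50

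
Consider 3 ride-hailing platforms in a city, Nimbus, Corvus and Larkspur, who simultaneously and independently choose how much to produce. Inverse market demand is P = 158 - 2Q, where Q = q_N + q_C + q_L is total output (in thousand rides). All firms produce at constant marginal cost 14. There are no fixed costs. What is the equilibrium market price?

Each firm earns π_i = (158 - 2Q)q_i - 14q_i.
Setting ∂π_i/∂q_i = 0 with rivals' quantities fixed: 144 - 4q_i - 2·Σ_{j≠i} q_j = 0.
By symmetry each firm produces the same amount; substituting Σ_{j≠i} q_j = 2q_i yields q_i = 144/8 = 18.
Total output Q = 54, so price P = 158 - 2·54 = 50.

50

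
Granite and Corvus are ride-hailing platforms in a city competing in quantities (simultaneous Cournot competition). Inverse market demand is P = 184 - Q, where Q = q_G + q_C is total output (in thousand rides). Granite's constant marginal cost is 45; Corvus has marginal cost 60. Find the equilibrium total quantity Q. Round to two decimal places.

Granite's profit: π_G = (184 - Q)q_G - (45q_G). Setting ∂π_G/∂q_G = 0: 139 - 2q_G - (q_C) = 0.
Corvus's profit: π_C = (184 - Q)q_C - (60q_C). Setting ∂π_C/∂q_C = 0: 124 - 2q_C - (q_G) = 0.
Rearranging gives the reaction functions q_G = (139 - q_C)/2 and q_C = (124 - q_G)/2.
Solving the pair: q_G = 154/3, q_C = 109/3.
Total output Q = 154/3 + 109/3 = 263/3.

87.67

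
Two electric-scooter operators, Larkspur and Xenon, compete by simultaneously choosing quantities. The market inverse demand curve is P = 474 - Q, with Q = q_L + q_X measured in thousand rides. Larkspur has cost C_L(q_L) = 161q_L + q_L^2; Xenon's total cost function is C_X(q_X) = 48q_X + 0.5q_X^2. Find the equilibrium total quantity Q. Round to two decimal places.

Larkspur's profit: π_L = (474 - Q)q_L - (161q_L + q_L²). Setting ∂π_L/∂q_L = 0: 313 - 4q_L - (q_X) = 0.
Xenon's first-order condition: 426 - 3q_X - (q_L) = 0.
So q_L = (313 - q_X)/4 and q_X = (426 - q_L)/3.
Solving the pair: q_L = 513/11, q_X = 1391/11.
Total output Q = 513/11 + 1391/11 = 1904/11.

173.09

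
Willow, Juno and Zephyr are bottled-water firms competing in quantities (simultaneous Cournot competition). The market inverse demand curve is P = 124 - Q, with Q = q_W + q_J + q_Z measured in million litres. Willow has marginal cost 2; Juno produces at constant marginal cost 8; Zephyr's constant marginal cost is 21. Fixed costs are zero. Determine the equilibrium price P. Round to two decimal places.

38.75

Willow's profit: π_W = (124 - Q)q_W - (2q_W). Setting ∂π_W/∂q_W = 0: 122 - 2q_W - (q_J + q_Z) = 0.
Juno's profit: π_J = (124 - Q)q_J - (8q_J). Setting ∂π_J/∂q_J = 0: 116 - 2q_J - (q_W + q_Z) = 0.
Zephyr's profit: π_Z = (124 - Q)q_Z - (21q_Z). Setting ∂π_Z/∂q_Z = 0: 103 - 2q_Z - (q_W + q_J) = 0.
Adding the 3 first-order conditions: 341 − 4Q = 0, so Q = 341/4.
Back-substituting: q_W = (122 − 341/4) = 147/4, q_J = (116 − 341/4) = 123/4, q_Z = (103 − 341/4) = 71/4.
Total output Q = 341/4, so price P = 124 - 341/4 = 155/4.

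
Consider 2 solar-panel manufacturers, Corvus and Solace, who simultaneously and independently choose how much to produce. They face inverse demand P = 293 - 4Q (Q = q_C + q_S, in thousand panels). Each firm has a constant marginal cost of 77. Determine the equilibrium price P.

Each firm earns π_i = (293 - 4Q)q_i - 77q_i.
First-order condition (treating rivals' output as given): 216 - 8q_i - 4q_j = 0.
By symmetry each firm produces the same amount; substituting q_j = q_i yields q_i = 216/12 = 18.
Total output Q = 36, so price P = 293 - 4·36 = 149.

149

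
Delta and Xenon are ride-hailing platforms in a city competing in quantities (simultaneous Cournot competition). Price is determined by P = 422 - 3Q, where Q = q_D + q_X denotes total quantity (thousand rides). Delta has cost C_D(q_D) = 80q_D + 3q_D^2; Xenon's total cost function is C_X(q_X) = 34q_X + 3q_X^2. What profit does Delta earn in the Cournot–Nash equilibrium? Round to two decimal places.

2845.63

Delta's profit: π_D = (422 - 3Q)q_D - (80q_D + 3q_D²). Setting ∂π_D/∂q_D = 0: 342 - 12q_D - 3(q_X) = 0.
Xenon's profit: π_X = (422 - 3Q)q_X - (34q_X + 3q_X²). Setting ∂π_X/∂q_X = 0: 388 - 12q_X - 3(q_D) = 0.
Best responses: q_D = (342 - 3q_X)/12, q_X = (388 - 3q_D)/12.
Solving the pair: q_D = 196/9, q_X = 242/9.
Price P = 422 - 3·(146/3) = 276.
Delta's profit: 276·(196/9) - 80·(196/9) - 3(196/9)² = 2845.6296.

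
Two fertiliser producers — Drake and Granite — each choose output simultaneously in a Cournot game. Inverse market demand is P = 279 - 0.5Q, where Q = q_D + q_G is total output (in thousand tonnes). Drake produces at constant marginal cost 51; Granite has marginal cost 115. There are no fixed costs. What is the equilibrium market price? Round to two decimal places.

Drake's profit: π_D = (279 - 0.5Q)q_D - (51q_D). Setting ∂π_D/∂q_D = 0: 228 - q_D - (1/2)(q_G) = 0.
Granite's first-order condition: 164 - q_G - (1/2)(q_D) = 0.
Best responses: q_D = (228 - (1/2)q_G), q_G = (164 - (1/2)q_D).
Solving the pair: q_D = 584/3, q_G = 200/3.
Total output Q = 784/3, so price P = 279 - (1/2)·(784/3) = 445/3.

148.33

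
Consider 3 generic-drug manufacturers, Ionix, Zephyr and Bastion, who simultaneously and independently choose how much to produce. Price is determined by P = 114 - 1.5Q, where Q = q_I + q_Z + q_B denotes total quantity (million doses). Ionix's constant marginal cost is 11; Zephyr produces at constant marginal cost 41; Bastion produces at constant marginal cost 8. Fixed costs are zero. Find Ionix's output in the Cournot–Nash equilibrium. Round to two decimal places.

Ionix's profit: π_I = (114 - 1.5Q)q_I - (11q_I). Setting ∂π_I/∂q_I = 0: 103 - 3q_I - (3/2)(q_Z + q_B) = 0.
Zephyr's first-order condition: 73 - 3q_Z - (3/2)(q_I + q_B) = 0.
Bastion's profit: π_B = (114 - 1.5Q)q_B - (8q_B). Setting ∂π_B/∂q_B = 0: 106 - 3q_B - (3/2)(q_I + q_Z) = 0.
Summing all 3 equations gives 282 − 6Q = 0, hence Q = 47.
Back-substituting: q_I = (103 − 141/2)/(3/2) = 65/3, q_Z = (73 − 141/2)/(3/2) = 5/3, q_B = (106 − 141/2)/(3/2) = 71/3.

21.67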